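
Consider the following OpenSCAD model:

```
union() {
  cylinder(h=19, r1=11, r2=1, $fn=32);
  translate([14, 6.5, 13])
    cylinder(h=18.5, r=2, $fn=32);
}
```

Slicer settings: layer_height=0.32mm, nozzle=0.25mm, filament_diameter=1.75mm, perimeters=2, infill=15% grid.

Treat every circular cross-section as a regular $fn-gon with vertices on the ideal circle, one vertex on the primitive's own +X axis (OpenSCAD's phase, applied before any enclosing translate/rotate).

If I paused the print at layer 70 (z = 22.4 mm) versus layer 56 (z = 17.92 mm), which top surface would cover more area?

Layer 70 (z = 22.4): the cone is absent (z outside [0, 19]); the cylinder at (14, 6.5): section is a regular 32-gon, circumradius r=2 (area = (32/2)·2.000²·sin(360°/32) = 12.49 mm²); Merging all regions: only the r=2 cylinder at (14, 6.5) is present, so the union is just that shape — area = 12.49 mm². So its area = 12.49 mm². Layer 56 (z = 17.92): the cone: at t=0.943 of its height the radius interpolates to r₁+(r₂−r₁)t = 1.568, giving a regular 32-gon of that circumradius (area = (32/2)·1.568²·sin(360°/32) = 7.68 mm²); the r=2 cylinder at (14, 6.5) gives a regular 32-gon of circumradius 2 (constant along its height) (area = (32/2)·2.000²·sin(360°/32) = 12.49 mm²); Merging all regions: the 2 present regions are separate (no shared area or edge), so areas and boundary lengths simply add and each stays a separate island — area = 20.16 mm². So its area = 20.16 mm². Layer 56 is larger (20.16 vs 12.49 mm²).

layer 56 (z = 17.92 mm)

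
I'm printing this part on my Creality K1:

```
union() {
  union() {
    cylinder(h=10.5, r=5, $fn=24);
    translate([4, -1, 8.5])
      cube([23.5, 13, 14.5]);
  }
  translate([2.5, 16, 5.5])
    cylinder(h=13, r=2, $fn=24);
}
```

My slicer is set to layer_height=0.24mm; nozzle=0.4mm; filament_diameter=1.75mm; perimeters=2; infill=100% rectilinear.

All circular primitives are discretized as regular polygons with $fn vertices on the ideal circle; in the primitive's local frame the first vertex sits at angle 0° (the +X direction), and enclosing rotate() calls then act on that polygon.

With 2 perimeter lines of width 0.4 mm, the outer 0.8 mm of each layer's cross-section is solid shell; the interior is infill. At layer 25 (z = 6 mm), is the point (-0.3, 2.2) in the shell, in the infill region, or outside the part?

infill

At z = 6 mm: the cylinder: section is a regular 24-gon, circumradius r=5; the cube at (4, -1) is not intersected at this z (z outside [8.5, 23]); Combining (union): only the r=5 cylinder is present, so the union is just that shape — 1 connected region; the r=2 cylinder at (2.5, 16) gives a regular 24-gon of circumradius 2 (constant along its height); Merging all regions: the 2 present regions are separate (no shared area or edge), so areas and boundary lengths simply add and each stays a separate island — 2 connected regions. Overall, the cross-section has 2 separate islands. The nearest boundary edge runs (-1.29, 4.83)→(0.00, 5.00); distance from the point to it = 2.74 mm. (Shell/infill is judged within the island containing the point — the largest one.) The point is inside the cross-section and 2.74 mm from the nearest boundary — more than the 0.8 mm shell width (2 × 0.4), so it's in the infill interior.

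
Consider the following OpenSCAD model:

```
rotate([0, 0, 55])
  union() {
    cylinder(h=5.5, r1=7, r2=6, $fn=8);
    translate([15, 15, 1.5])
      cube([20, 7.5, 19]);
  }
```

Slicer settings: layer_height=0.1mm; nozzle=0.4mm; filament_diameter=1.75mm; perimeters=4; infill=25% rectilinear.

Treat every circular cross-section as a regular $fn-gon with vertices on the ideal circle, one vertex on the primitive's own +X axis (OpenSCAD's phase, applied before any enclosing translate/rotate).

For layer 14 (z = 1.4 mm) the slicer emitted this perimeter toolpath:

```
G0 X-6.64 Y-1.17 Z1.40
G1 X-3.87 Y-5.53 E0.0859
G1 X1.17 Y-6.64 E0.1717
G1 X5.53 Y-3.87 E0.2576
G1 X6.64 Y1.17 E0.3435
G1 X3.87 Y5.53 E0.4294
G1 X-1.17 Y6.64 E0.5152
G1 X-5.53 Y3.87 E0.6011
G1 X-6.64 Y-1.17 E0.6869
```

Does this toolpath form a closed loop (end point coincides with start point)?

Start point (G0): (-6.64, -1.17). End point (last G1): the path returns to the start — closed.

yes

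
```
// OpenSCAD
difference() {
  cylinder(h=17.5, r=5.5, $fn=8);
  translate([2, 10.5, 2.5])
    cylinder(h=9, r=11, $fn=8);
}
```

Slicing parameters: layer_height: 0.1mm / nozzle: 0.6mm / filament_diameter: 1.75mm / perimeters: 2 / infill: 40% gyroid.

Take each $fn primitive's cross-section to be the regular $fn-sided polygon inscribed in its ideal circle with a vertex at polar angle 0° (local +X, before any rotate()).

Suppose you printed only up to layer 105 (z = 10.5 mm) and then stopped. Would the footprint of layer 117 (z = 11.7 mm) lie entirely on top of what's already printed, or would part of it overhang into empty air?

Compare the two slices. At z = 10.5: the r=5.5 cylinder contributes a regular 8-gon of circumradius 5.5 (area = (8/2)·5.500²·sin(360°/8) = 85.56 mm²); the r=11 cylinder at (2, 10.5) contributes a regular 8-gon of circumradius 11 (area = (8/2)·11.000²·sin(360°/8) = 342.24 mm²); Taking the first minus the rest: starting from the r=5.5 cylinder (85.56 mm²), the r=11 cylinder at (2, 10.5) partially overlaps it — only the 35.45 mm² overlap (of its 342.24 mm²) is removed, clipping the outline — area = 50.11 mm². At z = 11.7: the r=5.5 cylinder gives a regular 8-gon of circumradius 5.5 (constant along its height) (area = (8/2)·5.500²·sin(360°/8) = 85.56 mm²); the cylinder at (2, 10.5) is absent (z outside [2.5, 11.5]); Taking the first minus the rest: none of the subtracted shapes is present at this height, so the r=5.5 cylinder is unchanged — area = 85.56 mm². Checking containment: at z = 11.7 the cross-section extends beyond the z = 10.5 cross-section by about 35.45 mm².

part overhangs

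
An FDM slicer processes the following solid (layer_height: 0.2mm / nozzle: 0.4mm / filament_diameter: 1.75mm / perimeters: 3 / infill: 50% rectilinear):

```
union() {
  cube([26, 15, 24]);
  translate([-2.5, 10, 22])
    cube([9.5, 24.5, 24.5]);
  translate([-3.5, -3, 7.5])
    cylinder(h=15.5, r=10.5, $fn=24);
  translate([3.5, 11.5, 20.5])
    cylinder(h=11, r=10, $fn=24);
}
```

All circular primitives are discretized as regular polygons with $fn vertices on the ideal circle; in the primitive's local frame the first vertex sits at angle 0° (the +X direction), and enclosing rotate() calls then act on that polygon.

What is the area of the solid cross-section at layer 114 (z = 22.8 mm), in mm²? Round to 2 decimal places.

966.47 mm²

At z = 22.8 mm: the cube is present — its section is the full 26×15 rectangle (area 390.00 mm²); the cube at (-2.5, 10) (footprint 9.5×24.5) is included at this height (area 232.75 mm²); the r=10.5 cylinder at (-3.5, -3) gives a regular 24-gon of circumradius 10.5 (constant along its height) (area = (24/2)·10.500²·sin(360°/24) = 342.42 mm²); the cylinder at (3.5, 11.5): section is a regular 24-gon, circumradius r=10 (area = (24/2)·10.000²·sin(360°/24) = 310.58 mm²); Taking the union: the regions partially overlap — summed areas 1275.75 mm² minus the doubly-counted overlap 309.28 mm² gives 966.47 mm² — area = 966.47 mm². Overall, the cross-section is a single solid region. Net area = 966.47 mm².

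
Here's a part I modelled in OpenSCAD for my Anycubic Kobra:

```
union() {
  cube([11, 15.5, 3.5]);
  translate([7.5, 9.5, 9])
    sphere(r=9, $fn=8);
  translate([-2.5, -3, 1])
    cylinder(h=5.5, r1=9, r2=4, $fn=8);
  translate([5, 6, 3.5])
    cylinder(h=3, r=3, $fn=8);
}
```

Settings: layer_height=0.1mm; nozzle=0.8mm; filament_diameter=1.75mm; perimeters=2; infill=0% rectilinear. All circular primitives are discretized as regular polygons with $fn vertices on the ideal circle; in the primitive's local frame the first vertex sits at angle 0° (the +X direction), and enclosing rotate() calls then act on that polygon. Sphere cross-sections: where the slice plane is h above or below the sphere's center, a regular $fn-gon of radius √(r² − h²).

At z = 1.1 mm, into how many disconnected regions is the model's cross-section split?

At z = 1.1 mm: the cube is present — its section is the full 11×15.5 rectangle; the sphere at (7.5, 9.5): section is a regular 8-gon, circumradius = √(r²−h²) = √(9²−7.9²) = 4.312; the cone at (-2.5, -3) contributes a regular 8-gon of circumradius 8.909 (interpolated between r1=9 and r2=4 at t=0.018); the cylinder at (5, 6) does not reach this height (z outside [3.5, 6.5]); Combining (union): the regions partially overlap (shared area 68.77 mm²), so overlapping operands fuse into one piece — 1 connected region. The result has 1 disconnected region.

1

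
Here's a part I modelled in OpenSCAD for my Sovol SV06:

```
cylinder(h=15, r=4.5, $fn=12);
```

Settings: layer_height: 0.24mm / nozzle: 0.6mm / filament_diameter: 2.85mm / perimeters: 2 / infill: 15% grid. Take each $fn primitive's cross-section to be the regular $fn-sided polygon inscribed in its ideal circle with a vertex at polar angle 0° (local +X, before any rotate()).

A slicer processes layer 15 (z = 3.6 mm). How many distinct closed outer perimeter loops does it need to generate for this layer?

1

At z = 3.6 mm: the r=4.5 cylinder contributes a regular 12-gon of circumradius 4.5. The result has 1 disconnected region.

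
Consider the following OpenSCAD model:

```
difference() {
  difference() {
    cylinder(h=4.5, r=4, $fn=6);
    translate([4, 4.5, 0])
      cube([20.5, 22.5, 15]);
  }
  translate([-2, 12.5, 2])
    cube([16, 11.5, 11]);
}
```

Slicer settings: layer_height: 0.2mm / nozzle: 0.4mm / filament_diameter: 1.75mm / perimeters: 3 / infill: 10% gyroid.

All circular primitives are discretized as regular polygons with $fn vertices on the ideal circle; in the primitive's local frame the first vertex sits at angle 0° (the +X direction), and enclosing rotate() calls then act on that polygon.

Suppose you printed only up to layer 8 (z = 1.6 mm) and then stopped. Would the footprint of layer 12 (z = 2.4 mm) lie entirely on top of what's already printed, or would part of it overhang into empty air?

entirely on top

Compare the two slices. At z = 1.6: the r=4 cylinder contributes a regular 6-gon of circumradius 4 (area = (6/2)·4.000²·sin(360°/6) = 41.57 mm²); the 20.5×22.5 cube at (4, 4.5) contributes its full rectangle (area 461.25 mm²); Subtracting the remaining from the first: starting from the r=4 cylinder (41.57 mm²), the 20.5×22.5 cube at (4, 4.5) misses the remaining region (no effect) — area = 41.57 mm²; the cube at (-2, 12.5) is not intersected at this z (z outside [2, 13]); Subtracting the remaining from the first: none of the subtracted shapes is present at this height, so that combined region is unchanged — area = 41.57 mm². At z = 2.4: the cylinder: section is a regular 6-gon, circumradius r=4 (area = (6/2)·4.000²·sin(360°/6) = 41.57 mm²); the 20.5×22.5 cube at (4, 4.5) contributes its full rectangle (area 461.25 mm²); Taking the first minus the rest: starting from the r=4 cylinder (41.57 mm²), the 20.5×22.5 cube at (4, 4.5) misses the remaining region (no effect) — area = 41.57 mm²; the cube at (-2, 12.5) (footprint 16×11.5) is included at this height (area 184.00 mm²); Taking the first minus the rest: starting from the result so far (41.57 mm²), the 16×11.5 cube at (-2, 12.5) misses the remaining region (no effect) — area = 41.57 mm². Checking containment: the cross-section at z = 2.4 is a subset of the cross-section at z = 1.6.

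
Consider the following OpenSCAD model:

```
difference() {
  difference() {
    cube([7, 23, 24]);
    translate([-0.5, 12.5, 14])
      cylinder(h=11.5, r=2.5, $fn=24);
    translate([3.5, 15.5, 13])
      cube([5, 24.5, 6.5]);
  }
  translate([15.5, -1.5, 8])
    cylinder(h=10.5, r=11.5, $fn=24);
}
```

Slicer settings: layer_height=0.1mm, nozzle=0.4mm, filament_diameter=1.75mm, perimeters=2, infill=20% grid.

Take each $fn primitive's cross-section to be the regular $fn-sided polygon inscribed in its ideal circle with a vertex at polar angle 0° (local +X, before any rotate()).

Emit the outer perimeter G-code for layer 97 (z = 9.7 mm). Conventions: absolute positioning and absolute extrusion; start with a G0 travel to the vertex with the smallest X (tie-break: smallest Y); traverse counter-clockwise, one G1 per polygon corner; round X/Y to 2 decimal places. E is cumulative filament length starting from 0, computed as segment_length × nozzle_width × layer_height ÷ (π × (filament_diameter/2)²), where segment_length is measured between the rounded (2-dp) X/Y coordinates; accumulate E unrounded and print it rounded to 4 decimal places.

G0 X0.00 Y0.00 Z9.70
G1 X4.20 Y0.00 E0.0698
G1 X4.39 Y1.48 E0.0947
G1 X5.54 Y4.25 E0.1445
G1 X7.00 Y6.15 E0.1844
G1 X7.00 Y23.00 E0.4646
G1 X0.00 Y23.00 E0.5810
G1 X0.00 Y0.00 E0.9635

At z = 9.7 mm: the cube (footprint 7×23) is included at this height; the cylinder at (-0.5, 12.5) is absent (z outside [14, 25.5]); the cube at (3.5, 15.5) is absent (z outside [13, 19.5]); After the difference (first − rest): none of the subtracted shapes is present at this height, so the 7×23 cube is unchanged — 1 connected region; the r=11.5 cylinder at (15.5, -1.5) gives a regular 24-gon of circumradius 11.5 (constant along its height); Subtracting the remaining from the first: starting from the result so far, the r=11.5 cylinder at (15.5, -1.5) partially overlaps it — only the 11.02 mm² overlap (of its 410.75 mm²) is removed, clipping the outline — 1 connected region. The outline is a single polygon with 7 vertices. Extrusion per mm of travel: 0.4 × 0.1 / (π × 0.875²) = 0.016630. Accumulating E over each segment gives final E = 0.9635.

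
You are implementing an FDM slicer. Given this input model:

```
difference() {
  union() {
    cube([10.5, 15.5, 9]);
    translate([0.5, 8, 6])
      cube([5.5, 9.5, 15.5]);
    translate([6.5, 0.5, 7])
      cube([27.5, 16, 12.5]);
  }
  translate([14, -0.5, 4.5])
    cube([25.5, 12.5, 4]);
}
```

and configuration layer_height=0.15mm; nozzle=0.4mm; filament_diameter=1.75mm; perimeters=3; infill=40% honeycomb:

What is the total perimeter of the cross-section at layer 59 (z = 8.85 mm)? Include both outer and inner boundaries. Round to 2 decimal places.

At z = 8.85 mm: the 10.5×15.5 cube contributes its full rectangle (perimeter 52.00 mm); the cube at (0.5, 8) is present — its section is the full 5.5×9.5 rectangle (perimeter 30.00 mm); the 27.5×16 cube at (6.5, 0.5) contributes its full rectangle (perimeter 87.00 mm); Taking the union: the regions partially overlap (shared area 101.25 mm²), so the edge portions inside another operand are dropped and the merged outline is re-measured after clipping — boundary = 105.00 mm; the cube at (14, -0.5) is absent (z outside [4.5, 8.5]); Taking the first minus the rest: none of the subtracted shapes is present at this height, so the result so far is unchanged — boundary = 105.00 mm. Overall, the cross-section is a single solid region. Total boundary length (outer) = 105.00 mm.

105.00 mm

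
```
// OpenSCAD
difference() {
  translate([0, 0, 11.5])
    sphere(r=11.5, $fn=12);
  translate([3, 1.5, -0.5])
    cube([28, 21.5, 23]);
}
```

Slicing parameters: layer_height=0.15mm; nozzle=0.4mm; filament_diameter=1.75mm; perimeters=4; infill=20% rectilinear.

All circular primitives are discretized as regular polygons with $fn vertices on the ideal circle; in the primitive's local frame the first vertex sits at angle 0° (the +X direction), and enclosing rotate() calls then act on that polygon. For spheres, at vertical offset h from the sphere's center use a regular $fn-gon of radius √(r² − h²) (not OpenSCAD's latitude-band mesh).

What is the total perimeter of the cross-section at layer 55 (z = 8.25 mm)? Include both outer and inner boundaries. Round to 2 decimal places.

72.41 mm

At z = 8.25 mm: the r=11.5 sphere contributes a regular 12-gon of circumradius √(11.5²−3.25²) = 11.031 (perimeter = 2·12·11.031·sin(180°/12) = 68.52 mm); the cube at (3, 1.5) is present — its section is the full 28×21.5 rectangle (perimeter 99.00 mm); Subtracting the remaining from the first: starting from the r=11.5 sphere, the 28×21.5 cube at (3, 1.5) partially overlaps it — only the 47.63 mm² overlap (of its 602.00 mm²) is removed, clipping the outline — boundary = 72.41 mm. Overall, the cross-section is a single solid region. Total boundary length (outer) = 72.41 mm.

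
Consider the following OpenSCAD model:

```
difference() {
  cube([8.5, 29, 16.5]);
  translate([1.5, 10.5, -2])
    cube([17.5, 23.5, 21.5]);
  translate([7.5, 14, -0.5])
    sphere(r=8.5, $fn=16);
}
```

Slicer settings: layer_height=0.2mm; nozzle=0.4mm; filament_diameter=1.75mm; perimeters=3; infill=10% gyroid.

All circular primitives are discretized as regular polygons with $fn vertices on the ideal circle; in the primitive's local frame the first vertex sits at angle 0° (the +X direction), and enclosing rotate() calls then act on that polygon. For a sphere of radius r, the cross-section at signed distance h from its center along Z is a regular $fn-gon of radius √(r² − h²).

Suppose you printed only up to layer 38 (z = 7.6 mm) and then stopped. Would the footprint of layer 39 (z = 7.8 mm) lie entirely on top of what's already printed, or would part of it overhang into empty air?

Compare the two slices. At z = 7.6: the cube is present — its section is the full 8.5×29 rectangle (area 246.50 mm²); the 17.5×23.5 cube at (1.5, 10.5) contributes its full rectangle (area 411.25 mm²); the sphere at (7.5, 14): section is a regular 16-gon, circumradius = √(r²−h²) = √(8.5²−8.1²) = 2.577 (area = (16/2)·2.577²·sin(360°/16) = 20.33 mm²); Subtracting the remaining from the first: starting from the 8.5×29 cube (246.50 mm²), the 17.5×23.5 cube at (1.5, 10.5) partially overlaps it — only the 129.50 mm² overlap (of its 411.25 mm²) is removed, clipping the outline; the r=8.5 sphere at (7.5, 14) misses the remaining region (no effect) — area = 117.00 mm². At z = 7.8: the cube is present — its section is the full 8.5×29 rectangle (area 246.50 mm²); the 17.5×23.5 cube at (1.5, 10.5) contributes its full rectangle (area 411.25 mm²); the r=8.5 sphere at (7.5, 14) contributes a regular 16-gon of circumradius √(8.5²−8.3²) = 1.833 (area = (16/2)·1.833²·sin(360°/16) = 10.29 mm²); After the difference (first − rest): starting from the 8.5×29 cube (246.50 mm²), the 17.5×23.5 cube at (1.5, 10.5) partially overlaps it — only the 129.50 mm² overlap (of its 411.25 mm²) is removed, clipping the outline; the r=8.5 sphere at (7.5, 14) misses the remaining region (no effect) — area = 117.00 mm². Checking containment: the cross-section at z = 7.8 is a subset of the cross-section at z = 7.6.

entirely on top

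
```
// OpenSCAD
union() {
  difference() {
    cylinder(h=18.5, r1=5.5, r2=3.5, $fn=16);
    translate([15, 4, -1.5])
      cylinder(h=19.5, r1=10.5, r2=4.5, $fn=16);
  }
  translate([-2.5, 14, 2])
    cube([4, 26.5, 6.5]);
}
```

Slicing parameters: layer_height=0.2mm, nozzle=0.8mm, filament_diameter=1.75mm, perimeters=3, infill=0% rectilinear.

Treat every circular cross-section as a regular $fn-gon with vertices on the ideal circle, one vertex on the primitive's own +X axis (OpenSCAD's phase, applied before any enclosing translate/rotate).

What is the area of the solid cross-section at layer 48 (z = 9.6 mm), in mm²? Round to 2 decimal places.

60.96 mm²

At z = 9.6 mm: the cone contributes a regular 16-gon of circumradius 4.462 (interpolated between r1=5.5 and r2=3.5 at t=0.519) (area = (16/2)·4.462²·sin(360°/16) = 60.96 mm²); the cone at (15, 4) contributes a regular 16-gon of circumradius 7.085 (interpolated between r1=10.5 and r2=4.5 at t=0.569) (area = (16/2)·7.085²·sin(360°/16) = 153.66 mm²); Subtracting the remaining from the first: starting from the cone (60.96 mm²), the cone at (15, 4) misses the remaining region (no effect) — area = 60.96 mm²; the cube at (-2.5, 14) is not intersected at this z (z outside [2, 8.5]); Taking the union: only that combined region is present, so the union is just that shape — area = 60.96 mm². Overall, the cross-section is a single solid region. Net area = 60.96 mm².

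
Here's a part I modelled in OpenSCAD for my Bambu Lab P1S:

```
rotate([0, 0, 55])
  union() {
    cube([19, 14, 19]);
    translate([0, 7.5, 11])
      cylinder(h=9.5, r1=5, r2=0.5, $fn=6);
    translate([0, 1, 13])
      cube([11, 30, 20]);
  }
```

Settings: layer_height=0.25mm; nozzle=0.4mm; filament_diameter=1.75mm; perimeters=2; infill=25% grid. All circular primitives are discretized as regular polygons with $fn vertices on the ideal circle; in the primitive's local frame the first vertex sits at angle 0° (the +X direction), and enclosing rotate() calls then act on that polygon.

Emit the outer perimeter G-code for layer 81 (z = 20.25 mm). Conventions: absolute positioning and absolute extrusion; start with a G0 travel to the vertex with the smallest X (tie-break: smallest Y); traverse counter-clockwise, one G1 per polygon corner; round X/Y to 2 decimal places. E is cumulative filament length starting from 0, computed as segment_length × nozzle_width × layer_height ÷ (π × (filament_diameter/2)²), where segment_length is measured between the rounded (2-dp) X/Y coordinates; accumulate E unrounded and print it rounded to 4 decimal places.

G0 X-25.39 Y17.78 Z20.25
G1 X-6.58 Y4.61 E0.9547
G1 X-6.76 Y4.36 E0.9675
G1 X-6.50 Y3.80 E0.9931
G1 X-5.88 Y3.74 E1.0190
G1 X-5.70 Y3.99 E1.0318
G1 X-0.82 Y0.57 E1.2796
G1 X5.49 Y9.58 E1.7369
G1 X-19.08 Y26.79 E2.9841
G1 X-25.39 Y17.78 E3.4414

At z = 20.25 mm: the cube does not reach this height (z outside [0, 19]); the cone at (0, 7.5) contributes a regular 6-gon of circumradius 0.618 (interpolated between r1=5 and r2=0.5 at t=0.974); the 11×30 cube at (0, 1) contributes its full rectangle; Taking the union: the regions partially overlap (shared area 0.50 mm²), so overlapping operands fuse into one piece — 1 connected region; (rotated 55° about Z; rotation is an isometry so areas/perimeters/island counts are preserved). The outline is a single polygon with 9 vertices. Extrusion per mm of travel: 0.4 × 0.25 / (π × 0.875²) = 0.041575. Accumulating E over each segment gives final E = 3.4414.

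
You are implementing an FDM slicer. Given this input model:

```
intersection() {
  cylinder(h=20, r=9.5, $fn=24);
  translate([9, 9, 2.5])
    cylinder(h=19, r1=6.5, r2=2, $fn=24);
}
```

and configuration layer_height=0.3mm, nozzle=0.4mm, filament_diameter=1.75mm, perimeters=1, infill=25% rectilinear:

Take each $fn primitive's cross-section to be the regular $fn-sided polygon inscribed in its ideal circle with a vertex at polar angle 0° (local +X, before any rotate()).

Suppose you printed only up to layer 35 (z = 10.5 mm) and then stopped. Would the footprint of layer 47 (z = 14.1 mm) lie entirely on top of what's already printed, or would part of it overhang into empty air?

Compare the two slices. At z = 10.5: the r=9.5 cylinder contributes a regular 24-gon of circumradius 9.5 (area = (24/2)·9.500²·sin(360°/24) = 280.30 mm²); the cone at (9, 9) (r1=6.5→r2=2) has section circumradius 4.605 here — a regular 24-gon (area = (24/2)·4.605²·sin(360°/24) = 65.87 mm²); Taking the intersection: the cone at (9, 9) partially overlaps the r=9.5 cylinder; clipping to the common part keeps 4.80 mm² — area = 4.80 mm². At z = 14.1: the r=9.5 cylinder gives a regular 24-gon of circumradius 9.5 (constant along its height) (area = (24/2)·9.500²·sin(360°/24) = 280.30 mm²); the cone at (9, 9) (r1=6.5→r2=2) has section circumradius 3.753 here — a regular 24-gon (area = (24/2)·3.753²·sin(360°/24) = 43.74 mm²); Taking the intersection: the cone at (9, 9) partially overlaps the r=9.5 cylinder; clipping to the common part keeps 0.90 mm² — area = 0.90 mm². Checking containment: the cross-section at z = 14.1 is a subset of the cross-section at z = 10.5.

entirely on top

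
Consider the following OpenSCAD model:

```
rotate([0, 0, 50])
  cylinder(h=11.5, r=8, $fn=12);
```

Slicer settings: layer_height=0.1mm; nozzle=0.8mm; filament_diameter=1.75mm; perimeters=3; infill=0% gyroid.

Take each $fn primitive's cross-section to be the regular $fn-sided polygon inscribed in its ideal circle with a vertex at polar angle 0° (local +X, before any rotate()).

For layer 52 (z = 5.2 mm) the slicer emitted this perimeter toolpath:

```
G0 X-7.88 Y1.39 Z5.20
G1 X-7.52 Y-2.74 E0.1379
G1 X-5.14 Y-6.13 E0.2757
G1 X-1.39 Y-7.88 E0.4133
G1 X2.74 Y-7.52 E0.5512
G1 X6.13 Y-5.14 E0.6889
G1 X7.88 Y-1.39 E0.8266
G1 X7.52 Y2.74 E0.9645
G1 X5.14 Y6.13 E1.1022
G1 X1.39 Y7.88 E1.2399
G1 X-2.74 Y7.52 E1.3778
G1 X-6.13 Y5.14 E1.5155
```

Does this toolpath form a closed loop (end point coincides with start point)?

Start point (G0): (-7.88, 1.39). End point (last G1): the path does not return to the start — open.

no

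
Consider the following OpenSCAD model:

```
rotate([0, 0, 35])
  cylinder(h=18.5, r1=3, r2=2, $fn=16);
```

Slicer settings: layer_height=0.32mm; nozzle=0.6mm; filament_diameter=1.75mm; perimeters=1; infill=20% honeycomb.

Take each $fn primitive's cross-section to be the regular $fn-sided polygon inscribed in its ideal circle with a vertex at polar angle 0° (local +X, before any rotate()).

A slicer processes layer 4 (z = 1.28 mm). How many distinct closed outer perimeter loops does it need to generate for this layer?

At z = 1.28 mm: the cone (r1=3→r2=2) has section circumradius 2.931 here — a regular 16-gon; (whole slice rotated 35° about Z — lengths, areas and connectivity unchanged). The result has 1 disconnected region.

1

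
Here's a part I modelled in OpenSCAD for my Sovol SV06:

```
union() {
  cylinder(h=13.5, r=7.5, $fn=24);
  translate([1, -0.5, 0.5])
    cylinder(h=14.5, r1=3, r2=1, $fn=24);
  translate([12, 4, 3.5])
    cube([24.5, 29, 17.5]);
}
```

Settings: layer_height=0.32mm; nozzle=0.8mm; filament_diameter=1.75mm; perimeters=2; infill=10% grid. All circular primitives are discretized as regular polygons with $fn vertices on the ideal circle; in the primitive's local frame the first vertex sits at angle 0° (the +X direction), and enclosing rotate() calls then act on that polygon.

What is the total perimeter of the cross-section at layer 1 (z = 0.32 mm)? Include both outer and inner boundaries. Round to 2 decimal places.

46.99 mm

At z = 0.32 mm: the r=7.5 cylinder contributes a regular 24-gon of circumradius 7.5 (perimeter = 2·24·7.500·sin(180°/24) = 46.99 mm); the cone at (1, -0.5) is not intersected at this z (z outside [0.5, 15]); the cube at (12, 4) is absent (z outside [3.5, 21]); Merging all regions: only the r=7.5 cylinder is present, so the union is just that shape — boundary = 46.99 mm. Overall, the cross-section is a single solid region. Total boundary length (outer) = 46.99 mm.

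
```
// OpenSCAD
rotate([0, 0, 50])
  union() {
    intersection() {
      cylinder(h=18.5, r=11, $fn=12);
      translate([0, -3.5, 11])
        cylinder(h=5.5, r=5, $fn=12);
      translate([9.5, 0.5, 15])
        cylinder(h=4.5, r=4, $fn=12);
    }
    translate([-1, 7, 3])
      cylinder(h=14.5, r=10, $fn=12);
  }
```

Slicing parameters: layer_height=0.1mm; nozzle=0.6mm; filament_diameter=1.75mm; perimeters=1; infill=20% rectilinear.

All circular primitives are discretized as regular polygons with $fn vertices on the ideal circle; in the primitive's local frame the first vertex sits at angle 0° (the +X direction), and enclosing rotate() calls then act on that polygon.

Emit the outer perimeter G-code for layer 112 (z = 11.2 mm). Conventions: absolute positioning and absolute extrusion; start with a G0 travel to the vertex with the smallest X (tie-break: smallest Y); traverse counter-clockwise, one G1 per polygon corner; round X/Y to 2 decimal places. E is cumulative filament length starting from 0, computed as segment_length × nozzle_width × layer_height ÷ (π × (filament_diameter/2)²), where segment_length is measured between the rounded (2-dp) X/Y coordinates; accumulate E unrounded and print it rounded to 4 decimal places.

At z = 11.2 mm: the r=11 cylinder gives a regular 12-gon of circumradius 11 (constant along its height); the r=5 cylinder at (0, -3.5) gives a regular 12-gon of circumradius 5 (constant along its height); the cylinder at (9.5, 0.5) does not reach this height (z outside [15, 19.5]); Keeping only the common overlap: at least one operand is absent at this height, so nothing remains; the r=10 cylinder at (-1, 7) gives a regular 12-gon of circumradius 10 (constant along its height); Merging all regions: only the r=10 cylinder at (-1, 7) is present, so the union is just that shape — 1 connected region; (whole slice rotated 50° about Z — lengths, areas and connectivity unchanged). The outline is a single polygon with 12 vertices. Extrusion per mm of travel: 0.6 × 0.1 / (π × 0.875²) = 0.024945. Accumulating E over each segment gives final E = 1.5493.

G0 X-15.85 Y5.47 Z11.20
G1 X-15.40 Y0.31 E0.1292
G1 X-12.43 Y-3.93 E0.2583
G1 X-7.74 Y-6.11 E0.3874
G1 X-2.58 Y-5.66 E0.5166
G1 X1.66 Y-2.69 E0.6457
G1 X3.84 Y2.00 E0.7747
G1 X3.39 Y7.15 E0.9037
G1 X0.42 Y11.39 E1.0328
G1 X-4.27 Y13.58 E1.1619
G1 X-9.43 Y13.13 E1.2911
G1 X-13.67 Y10.16 E1.4203
G1 X-15.85 Y5.47 E1.5493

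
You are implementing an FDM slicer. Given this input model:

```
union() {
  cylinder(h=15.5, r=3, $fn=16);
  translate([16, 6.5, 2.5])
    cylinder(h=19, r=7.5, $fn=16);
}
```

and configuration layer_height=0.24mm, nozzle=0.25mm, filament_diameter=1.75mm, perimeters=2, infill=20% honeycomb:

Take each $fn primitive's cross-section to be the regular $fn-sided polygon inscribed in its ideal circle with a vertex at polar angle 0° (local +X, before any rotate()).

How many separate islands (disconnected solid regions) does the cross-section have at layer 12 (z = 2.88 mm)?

2

At z = 2.88 mm: the r=3 cylinder gives a regular 16-gon of circumradius 3 (constant along its height); the r=7.5 cylinder at (16, 6.5) contributes a regular 16-gon of circumradius 7.5; Taking the union: the 2 present regions are separate (no shared area or edge), so areas and boundary lengths simply add and each stays a separate island — 2 connected regions. Overall, the cross-section has 2 separate islands. Island count = 2.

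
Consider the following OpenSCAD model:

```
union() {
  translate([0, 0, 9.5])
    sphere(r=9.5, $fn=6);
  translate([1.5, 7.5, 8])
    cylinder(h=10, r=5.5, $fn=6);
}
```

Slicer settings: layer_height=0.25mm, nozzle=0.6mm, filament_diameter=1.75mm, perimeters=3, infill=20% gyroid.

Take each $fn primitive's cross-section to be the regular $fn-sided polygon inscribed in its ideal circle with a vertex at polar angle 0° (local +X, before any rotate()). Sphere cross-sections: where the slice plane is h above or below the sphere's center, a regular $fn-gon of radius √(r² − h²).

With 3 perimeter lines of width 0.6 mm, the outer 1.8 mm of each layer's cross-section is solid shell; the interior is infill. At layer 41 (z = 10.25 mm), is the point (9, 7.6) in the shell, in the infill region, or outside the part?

At z = 10.25 mm: the sphere: section is a regular 6-gon, circumradius = √(r²−h²) = √(9.5²−0.75²) = 9.470; the cylinder at (1.5, 7.5): section is a regular 6-gon, circumradius r=5.5; Combining (union): the regions partially overlap (shared area 43.93 mm²), so overlapping operands fuse into one piece — 1 connected region. Overall, the cross-section is a single solid region. The nearest boundary edge runs (4.25, 12.26)→(7.00, 7.50); distance from the point to it = 2.00 mm. The point is not inside any of the regions above, so it lies outside the cross-section (2.00 mm from the nearest boundary).

outside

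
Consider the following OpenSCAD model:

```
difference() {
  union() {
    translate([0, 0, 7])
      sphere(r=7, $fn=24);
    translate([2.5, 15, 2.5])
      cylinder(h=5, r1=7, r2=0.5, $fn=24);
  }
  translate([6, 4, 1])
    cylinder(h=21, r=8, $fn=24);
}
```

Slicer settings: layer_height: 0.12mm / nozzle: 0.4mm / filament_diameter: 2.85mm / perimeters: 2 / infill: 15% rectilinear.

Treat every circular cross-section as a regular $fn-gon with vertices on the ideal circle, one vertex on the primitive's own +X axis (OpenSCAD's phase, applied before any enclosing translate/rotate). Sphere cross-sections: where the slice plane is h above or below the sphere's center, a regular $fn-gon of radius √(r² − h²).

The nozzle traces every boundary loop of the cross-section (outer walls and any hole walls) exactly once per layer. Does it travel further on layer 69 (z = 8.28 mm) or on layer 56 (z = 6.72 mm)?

Layer 69 (z = 8.28): the r=7 sphere contributes a regular 24-gon of circumradius √(7²−1.28²) = 6.882 (perimeter = 2·24·6.882·sin(180°/24) = 43.12 mm); the cone at (2.5, 15) is absent (z outside [2.5, 7.5]); Combining (union): only the r=7 sphere is present, so the union is just that shape — boundary = 43.12 mm; the r=8 cylinder at (6, 4) contributes a regular 24-gon of circumradius 8 (perimeter = 2·24·8.000·sin(180°/24) = 50.12 mm); Taking the first minus the rest: starting from the result so far, the r=8 cylinder at (6, 4) partially overlaps it — only the 69.19 mm² overlap (of its 198.77 mm²) is removed, clipping the outline — boundary = 41.48 mm. So its perimeter = 41.48 mm. Layer 56 (z = 6.72): the r=7 sphere contributes a regular 24-gon of circumradius √(7²−0.28²) = 6.994 (perimeter = 2·24·6.994·sin(180°/24) = 43.82 mm); the cone at (2.5, 15): at t=0.844 of its height the radius interpolates to r₁+(r₂−r₁)t = 1.514, giving a regular 24-gon of that circumradius (perimeter = 2·24·1.514·sin(180°/24) = 9.49 mm); Combining (union): the 2 present regions are separate (no shared area or edge), so areas and boundary lengths simply add and each stays a separate island — boundary = 53.31 mm; the r=8 cylinder at (6, 4) gives a regular 24-gon of circumradius 8 (constant along its height) (perimeter = 2·24·8.000·sin(180°/24) = 50.12 mm); Taking the first minus the rest: starting from that combined region, the r=8 cylinder at (6, 4) partially overlaps it — only the 71.04 mm² overlap (of its 198.77 mm²) is removed, clipping the outline — boundary = 51.80 mm. So its perimeter = 51.80 mm. Layer 56 is larger (51.80 vs 41.48 mm).

layer 56 (z = 6.72 mm)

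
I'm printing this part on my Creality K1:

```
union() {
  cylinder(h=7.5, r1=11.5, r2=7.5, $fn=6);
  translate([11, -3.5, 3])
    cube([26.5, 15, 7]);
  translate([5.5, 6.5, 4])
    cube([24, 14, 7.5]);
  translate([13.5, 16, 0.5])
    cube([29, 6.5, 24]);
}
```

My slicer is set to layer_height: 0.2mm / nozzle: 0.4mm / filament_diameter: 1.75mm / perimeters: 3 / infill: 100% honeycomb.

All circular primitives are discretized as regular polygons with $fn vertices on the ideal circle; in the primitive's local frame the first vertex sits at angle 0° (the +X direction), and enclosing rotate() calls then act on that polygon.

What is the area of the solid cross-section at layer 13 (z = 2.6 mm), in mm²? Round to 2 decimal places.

At z = 2.6 mm: the cone contributes a regular 6-gon of circumradius 10.113 (interpolated between r1=11.5 and r2=7.5 at t=0.347) (area = (6/2)·10.113²·sin(360°/6) = 265.73 mm²); the cube at (11, -3.5) is not intersected at this z (z outside [3, 10]); the cube at (5.5, 6.5) does not reach this height (z outside [4, 11.5]); the cube at (13.5, 16) (footprint 29×6.5) is included at this height (area 188.50 mm²); Combining (union): the 2 present regions are separate (no shared area or edge), so areas and boundary lengths simply add and each stays a separate island — area = 454.23 mm². Overall, the cross-section has 2 separate islands. Net area = 454.23 mm².

454.23 mm²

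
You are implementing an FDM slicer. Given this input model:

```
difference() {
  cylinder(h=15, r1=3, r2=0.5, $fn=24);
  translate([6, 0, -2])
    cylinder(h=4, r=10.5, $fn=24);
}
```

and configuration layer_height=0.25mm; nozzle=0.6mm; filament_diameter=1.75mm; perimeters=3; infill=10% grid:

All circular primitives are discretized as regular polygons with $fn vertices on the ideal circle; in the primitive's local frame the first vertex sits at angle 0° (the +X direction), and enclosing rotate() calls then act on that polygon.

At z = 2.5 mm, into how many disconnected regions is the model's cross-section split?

At z = 2.5 mm: the cone: at t=0.167 of its height the radius interpolates to r₁+(r₂−r₁)t = 2.583, giving a regular 24-gon of that circumradius; the cylinder at (6, 0) is not intersected at this z (z outside [-2, 2]); After the difference (first − rest): none of the subtracted shapes is present at this height, so the cone is unchanged — 1 connected region. The result has 1 disconnected region.

1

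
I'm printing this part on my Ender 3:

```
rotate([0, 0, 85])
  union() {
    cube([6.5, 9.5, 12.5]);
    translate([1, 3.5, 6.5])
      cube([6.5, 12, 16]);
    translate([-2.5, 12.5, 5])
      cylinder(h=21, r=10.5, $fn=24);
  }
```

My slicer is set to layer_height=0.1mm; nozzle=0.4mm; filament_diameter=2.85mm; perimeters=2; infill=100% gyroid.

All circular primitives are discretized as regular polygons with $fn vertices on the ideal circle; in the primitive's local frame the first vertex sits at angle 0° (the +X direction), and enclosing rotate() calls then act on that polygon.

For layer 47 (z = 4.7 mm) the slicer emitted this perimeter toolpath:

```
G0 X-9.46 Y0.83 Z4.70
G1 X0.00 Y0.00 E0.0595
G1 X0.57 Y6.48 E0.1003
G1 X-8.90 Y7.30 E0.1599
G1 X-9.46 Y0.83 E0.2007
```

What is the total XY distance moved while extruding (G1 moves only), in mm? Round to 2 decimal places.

Sum the Euclidean lengths of each G1 segment: total = 32.00 mm.

32.00 mm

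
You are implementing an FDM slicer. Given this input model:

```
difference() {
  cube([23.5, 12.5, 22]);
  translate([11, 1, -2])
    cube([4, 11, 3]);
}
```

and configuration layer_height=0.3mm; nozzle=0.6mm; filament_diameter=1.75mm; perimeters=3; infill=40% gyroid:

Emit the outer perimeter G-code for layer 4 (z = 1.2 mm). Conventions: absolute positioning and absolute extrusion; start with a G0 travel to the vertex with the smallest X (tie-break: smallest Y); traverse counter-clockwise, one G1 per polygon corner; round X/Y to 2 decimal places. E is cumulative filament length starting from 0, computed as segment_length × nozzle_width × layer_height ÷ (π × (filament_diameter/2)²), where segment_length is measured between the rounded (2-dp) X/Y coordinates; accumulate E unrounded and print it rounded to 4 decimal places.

At z = 1.2 mm: the cube (footprint 23.5×12.5) is included at this height; the cube at (11, 1) is not intersected at this z (z outside [-2, 1]); Subtracting the remaining from the first: none of the subtracted shapes is present at this height, so the 23.5×12.5 cube is unchanged — 1 connected region. The outline is a single polygon with 4 vertices. Extrusion per mm of travel: 0.6 × 0.3 / (π × 0.875²) = 0.074835. Accumulating E over each segment gives final E = 5.3881.

G0 X0.00 Y0.00 Z1.20
G1 X23.50 Y0.00 E1.7586
G1 X23.50 Y12.50 E2.6941
G1 X0.00 Y12.50 E4.4527
G1 X0.00 Y0.00 E5.3881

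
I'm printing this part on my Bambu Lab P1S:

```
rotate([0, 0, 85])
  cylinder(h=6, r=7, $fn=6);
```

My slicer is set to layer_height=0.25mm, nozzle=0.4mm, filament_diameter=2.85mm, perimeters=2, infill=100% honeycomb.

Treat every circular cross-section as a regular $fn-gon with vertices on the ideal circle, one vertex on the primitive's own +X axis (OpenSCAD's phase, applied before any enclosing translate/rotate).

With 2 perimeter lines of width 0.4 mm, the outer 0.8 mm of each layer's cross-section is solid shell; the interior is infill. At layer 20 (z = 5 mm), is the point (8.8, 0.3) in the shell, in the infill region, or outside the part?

At z = 5 mm: the cylinder: section is a regular 6-gon, circumradius r=7; (whole slice rotated 85° about Z — lengths, areas and connectivity unchanged). Overall, the cross-section is a single solid region. Undo the 85° rotation: the query point maps to (1.066, -8.740) in the un-rotated model frame. The nearest boundary edge runs (-3.50, -6.06)→(3.50, -6.06); distance from the point to it = 2.68 mm. The point is not inside any of the regions above, so it lies outside the cross-section (2.68 mm from the nearest boundary).

outside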